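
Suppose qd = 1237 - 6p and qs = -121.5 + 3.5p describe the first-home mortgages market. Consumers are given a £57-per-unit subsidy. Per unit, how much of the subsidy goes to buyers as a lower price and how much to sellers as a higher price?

Buyers gain £21 per unit; sellers gain £36 per unit

Pre-subsidy: 1237 - 6p = -121.5 + 3.5p gives p* = 143, q* = 379.
With the rebate, buyers effectively pay pb = ps − 57, where ps is the price sellers receive.
Demand in terms of ps becomes qd = 1237 − 6(ps − 57) = 1579 - 6ps. Setting this equal to supply: 1579 - 6ps = -121.5 + 3.5ps, so ps = 179.
Buyers pay pb = 179 − 57 = 122; q' = -121.5 + 3.5·179 = 505.
Buyers' price falls by p* − pb = 143 − 122 = 21; sellers' price rises by ps − p* = 179 − 143 = 36.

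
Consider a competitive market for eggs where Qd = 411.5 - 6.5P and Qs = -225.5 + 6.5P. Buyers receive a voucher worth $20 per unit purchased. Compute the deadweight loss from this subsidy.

Deadweight loss = $650

Pre-subsidy: 411.5 - 6.5P = -225.5 + 6.5P gives P* = 49, Q* = 93.
With the rebate, buyers effectively pay Pb = Ps − 20, where Ps is the price sellers receive.
Demand in terms of Ps becomes Qd = 411.5 − 6.5(Ps − 20) = 541.5 - 6.5Ps. Setting this equal to supply: 541.5 - 6.5Ps = -225.5 + 6.5Ps, so Ps = 59.
Buyers pay Pb = 59 − 20 = 39; Q' = -225.5 + 6.5·59 = 158.
The subsidy expands output by 158 − 93 = 65 past the efficient level; on those units the gap between marginal cost and willingness to pay runs from 0 up to 20.
DWL = ½ × 20 × 65 = 650.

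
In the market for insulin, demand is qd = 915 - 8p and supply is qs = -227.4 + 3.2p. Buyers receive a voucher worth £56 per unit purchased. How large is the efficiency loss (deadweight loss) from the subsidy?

Pre-subsidy: 915 - 8p = -227.4 + 3.2p gives p* = 102, q* = 99.
With the rebate, buyers effectively pay pb = ps − 56, where ps is the price sellers receive.
Demand in terms of ps becomes qd = 915 − 8(ps − 56) = 1363 - 8ps. Setting this equal to supply: 1363 - 8ps = -227.4 + 3.2ps, so ps = 142.
Buyers pay pb = 142 − 56 = 86; q' = -227.4 + 3.2·142 = 227.
The subsidy expands output by 227 − 99 = 128 past the efficient level; on those units the gap between marginal cost and willingness to pay runs from 0 up to 56.
DWL = ½ × 56 × 128 = 3584.

Deadweight loss = £3584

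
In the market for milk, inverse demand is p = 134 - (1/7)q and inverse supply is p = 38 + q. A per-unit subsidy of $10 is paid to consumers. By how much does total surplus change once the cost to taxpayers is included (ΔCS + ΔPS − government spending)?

Net change in total surplus = -$43.75

Pre-subsidy: 134 - (1/7)q = 38 + q gives q* = 84 and p* = 122.
With the rebate, buyers effectively pay pb = ps − 10, where ps is the price sellers receive.
On the curves, pb = 134 - (1/7)q and ps = 38 + q; the wedge ps − pb = 10 gives 38 + q − (134 - (1/7)q) = 10, so q' = 92.75.
Then pb = 134 − (1/7)·92.75 = 120.75 and ps = 38 + 1·92.75 = 130.75.
ΔCS = ½(84 + 92.75)(122 − 120.75) = 110.46875; ΔPS = ½(84 + 92.75)(130.75 − 122) = 773.28125.
Government spending = 10 × 92.75 = 927.5.
Net change = 110.46875 + 773.28125 − 927.5 = -43.75. The loss equals the DWL triangle ½·10·8.75.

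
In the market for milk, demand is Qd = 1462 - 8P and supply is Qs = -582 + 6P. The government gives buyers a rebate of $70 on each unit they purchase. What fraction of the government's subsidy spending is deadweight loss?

DWL / government spending = 20/89

Pre-subsidy: 1462 - 8P = -582 + 6P gives P* = 146, Q* = 294.
With the rebate, buyers effectively pay Pb = Ps − 70, where Ps is the price sellers receive.
Demand in terms of Ps becomes Qd = 1462 − 8(Ps − 70) = 2022 - 8Ps. Setting this equal to supply: 2022 - 8Ps = -582 + 6Ps, so Ps = 186.
Buyers pay Pb = 186 − 70 = 116; Q' = -582 + 6·186 = 534.
ΔCS = ½(294 + 534)(146 − 116) = 12420; ΔPS = ½(294 + 534)(186 − 146) = 16560.
Government spending = 70 × 534 = 37380.
DWL = ½ × 70 × (534 − 294) = 8400; fraction = 8400 / 37380 = 20/89.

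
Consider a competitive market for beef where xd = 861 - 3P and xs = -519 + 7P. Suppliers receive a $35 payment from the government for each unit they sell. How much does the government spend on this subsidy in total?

Pre-subsidy: 861 - 3P = -519 + 7P gives P* = 138, x* = 447.
With the subsidy, sellers receive Ps = Pb + 35 for each unit, where Pb is the price buyers pay.
Supply in terms of Pb becomes xs = -519 + 7(Pb + 35) = -274 + 7Pb. Setting this equal to demand: 861 - 3Pb = -274 + 7Pb, so Pb = 113.5.
Sellers receive Ps = 113.5 + 35 = 148.5; x' = 861 − 3·113.5 = 520.5.
Government outlay = subsidy × quantity = 35 × 520.5 = 18217.5.

Government cost = $18217.5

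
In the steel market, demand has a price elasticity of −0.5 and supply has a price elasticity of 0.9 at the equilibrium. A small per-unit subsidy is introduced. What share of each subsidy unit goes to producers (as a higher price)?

Producer share = 5/14

For a small subsidy around the equilibrium, the benefit split depends on the relative slopes, which at a point are proportional to the elasticities.
Buyer share = εs/(εs + |εd|) = 0.9/(0.9 + 0.5) = 9/14; seller share = |εd|/(εs + |εd|) = 5/14.
So producers capture 5/14 of the subsidy.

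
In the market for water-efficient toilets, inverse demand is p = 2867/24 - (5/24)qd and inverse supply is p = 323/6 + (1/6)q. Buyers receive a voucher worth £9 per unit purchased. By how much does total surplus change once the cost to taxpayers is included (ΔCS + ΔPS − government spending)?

Net change in total surplus = -£108

Pre-subsidy: 2867/24 - (5/24)q = 323/6 + (1/6)q gives q* = 175 and p* = 83.
With the rebate, buyers effectively pay pb = ps − 9, where ps is the price sellers receive.
On the curves, pb = 2867/24 - (5/24)q and ps = 323/6 + (1/6)q; the wedge ps − pb = 9 gives 323/6 + (1/6)q − (2867/24 - (5/24)q) = 9, so q' = 199.
Then pb = 2867/24 − (5/24)·199 = 78 and ps = 323/6 + (1/6)·199 = 87.
ΔCS = ½(175 + 199)(83 − 78) = 935; ΔPS = ½(175 + 199)(87 − 83) = 748.
Government spending = 9 × 199 = 1791.
Net change = 935 + 748 − 1791 = -108. The loss equals the DWL triangle ½·9·24.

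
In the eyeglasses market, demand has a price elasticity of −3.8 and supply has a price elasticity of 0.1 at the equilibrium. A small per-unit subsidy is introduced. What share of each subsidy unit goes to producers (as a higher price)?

For a small subsidy around the equilibrium, the benefit split depends on the relative slopes, which at a point are proportional to the elasticities.
Buyer share = εs/(εs + |εd|) = 0.1/(0.1 + 3.8) = 1/39; seller share = |εd|/(εs + |εd|) = 38/39.
So producers capture 38/39 of the subsidy.

Producer share = 38/39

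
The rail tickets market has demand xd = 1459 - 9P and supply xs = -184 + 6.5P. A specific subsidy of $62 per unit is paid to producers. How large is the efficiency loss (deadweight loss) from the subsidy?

Deadweight loss = $7254

Pre-subsidy: 1459 - 9P = -184 + 6.5P gives P* = 106, x* = 505.
With the subsidy, sellers receive Ps = Pb + 62 for each unit, where Pb is the price buyers pay.
Supply in terms of Pb becomes xs = -184 + 6.5(Pb + 62) = 219 + 6.5Pb. Setting this equal to demand: 1459 - 9Pb = 219 + 6.5Pb, so Pb = 80.
Sellers receive Ps = 80 + 62 = 142; x' = 1459 − 9·80 = 739.
The subsidy expands output by 739 − 505 = 234 past the efficient level; on those units the gap between marginal cost and willingness to pay runs from 0 up to 62.
DWL = ½ × 62 × 234 = 7254.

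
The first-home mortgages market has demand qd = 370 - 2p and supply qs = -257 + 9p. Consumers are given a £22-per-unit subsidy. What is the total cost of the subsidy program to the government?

Government cost = £6424

Pre-subsidy: 370 - 2p = -257 + 9p gives p* = 57, q* = 256.
With the rebate, buyers effectively pay pb = ps − 22, where ps is the price sellers receive.
Demand in terms of ps becomes qd = 370 − 2(ps − 22) = 414 - 2ps. Setting this equal to supply: 414 - 2ps = -257 + 9ps, so ps = 61.
Buyers pay pb = 61 − 22 = 39; q' = -257 + 9·61 = 292.
Government outlay = subsidy × quantity = 22 × 292 = 6424.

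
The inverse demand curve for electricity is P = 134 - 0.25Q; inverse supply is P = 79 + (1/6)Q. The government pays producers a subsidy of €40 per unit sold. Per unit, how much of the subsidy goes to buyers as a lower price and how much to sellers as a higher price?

Pre-subsidy: 134 - 0.25Q = 79 + (1/6)Q gives Q* = 132 and P* = 101.
With the subsidy, sellers receive Ps = Pb + 40 for each unit, where Pb is the price buyers pay.
On the curves, Pb = 134 - 0.25Q and Ps = 79 + (1/6)Q; the wedge Ps − Pb = 40 gives 79 + (1/6)Q − (134 - 0.25Q) = 40, so Q' = 228.
Then Pb = 134 − 0.25·228 = 77 and Ps = 79 + (1/6)·228 = 117.
Buyers' price falls by P* − Pb = 101 − 77 = 24; sellers' price rises by Ps − P* = 117 − 101 = 16.

Buyers gain €24 per unit; sellers gain €16 per unit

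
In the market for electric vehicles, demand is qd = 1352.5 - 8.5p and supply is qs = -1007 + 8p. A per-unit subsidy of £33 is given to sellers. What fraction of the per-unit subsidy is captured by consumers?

Consumer share = 16/33

Pre-subsidy: 1352.5 - 8.5p = -1007 + 8p gives p* = 143, q* = 137.
With the subsidy, sellers receive ps = pb + 33 for each unit, where pb is the price buyers pay.
Supply in terms of pb becomes qs = -1007 + 8(pb + 33) = -743 + 8pb. Setting this equal to demand: 1352.5 - 8.5pb = -743 + 8pb, so pb = 127.
Sellers receive ps = 127 + 33 = 160; q' = 1352.5 − 8.5·127 = 273.
Buyers' price falls by p* − pb = 143 − 127 = 16; sellers' price rises by ps − p* = 160 − 143 = 17.
So consumers capture 16/33 = 16/33 of each unit of subsidy.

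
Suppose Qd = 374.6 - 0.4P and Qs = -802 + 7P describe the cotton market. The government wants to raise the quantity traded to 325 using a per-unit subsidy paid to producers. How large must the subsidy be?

At Q = 325, invert demand for the buyer price: Pb = (374.6 − 325)/0.4 = 124; invert supply for the seller price: Ps = (325 − (-802))/7 = 161.
The subsidy must fill the gap: s = Ps − Pb = 161 − 124 = 37.

Required subsidy s = 37 per unit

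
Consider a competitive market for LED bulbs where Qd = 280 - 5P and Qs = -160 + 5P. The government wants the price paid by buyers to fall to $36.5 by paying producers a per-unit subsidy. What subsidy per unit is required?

At a buyer price of 36.5, quantity demanded is 280 − 5·36.5 = 97.5.
Sellers supply 97.5 only when they receive Ps with -160 + 5·Ps = 97.5, i.e. Ps = 51.5.
s = Ps − Pb = 51.5 − 36.5 = 15.

Required subsidy s = $15 per unit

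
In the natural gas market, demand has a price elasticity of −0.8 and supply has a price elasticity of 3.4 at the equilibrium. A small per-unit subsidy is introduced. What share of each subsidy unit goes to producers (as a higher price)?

Producer share = 4/21

For a small subsidy around the equilibrium, the benefit split depends on the relative slopes, which at a point are proportional to the elasticities.
Buyer share = εs/(εs + |εd|) = 3.4/(3.4 + 0.8) = 17/21; seller share = |εd|/(εs + |εd|) = 4/21.
So producers capture 4/21 of the subsidy.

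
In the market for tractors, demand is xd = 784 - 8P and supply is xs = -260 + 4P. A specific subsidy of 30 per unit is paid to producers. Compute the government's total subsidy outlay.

Pre-subsidy: 784 - 8P = -260 + 4P gives P* = 87, x* = 88.
With the subsidy, sellers receive Ps = Pb + 30 for each unit, where Pb is the price buyers pay.
Supply in terms of Pb becomes xs = -260 + 4(Pb + 30) = -140 + 4Pb. Setting this equal to demand: 784 - 8Pb = -140 + 4Pb, so Pb = 77.
Sellers receive Ps = 77 + 30 = 107; x' = 784 − 8·77 = 168.
Government outlay = subsidy × quantity = 30 × 168 = 5040.

Government cost = 5040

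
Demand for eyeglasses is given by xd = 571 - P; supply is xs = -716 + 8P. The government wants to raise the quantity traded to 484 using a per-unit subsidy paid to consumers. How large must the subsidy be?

At x = 484, invert demand for the buyer price: Pb = (571 − 484)/1 = 87; invert supply for the seller price: Ps = (484 − (-716))/8 = 150.
The subsidy must fill the gap: s = Ps − Pb = 150 − 87 = 63.

Required subsidy s = 63 per unit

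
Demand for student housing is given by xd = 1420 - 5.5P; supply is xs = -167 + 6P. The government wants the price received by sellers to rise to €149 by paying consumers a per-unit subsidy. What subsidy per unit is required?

At a seller price of 149, quantity supplied is -167 + 6·149 = 727.
Buyers absorb 727 only when they pay Pb with 1420 − 5.5·Pb = 727, i.e. Pb = 126.
s = Ps − Pb = 149 − 126 = 23.

Required subsidy s = €23 per unit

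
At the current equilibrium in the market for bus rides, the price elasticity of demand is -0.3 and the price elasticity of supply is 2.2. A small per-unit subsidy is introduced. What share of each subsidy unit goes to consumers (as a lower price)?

Consumer share = 0.88

For a small subsidy around the equilibrium, the benefit split depends on the relative slopes, which at a point are proportional to the elasticities.
Buyer share = εs/(εs + |εd|) = 2.2/(2.2 + 0.3) = 0.88; seller share = |εd|/(εs + |εd|) = 0.12.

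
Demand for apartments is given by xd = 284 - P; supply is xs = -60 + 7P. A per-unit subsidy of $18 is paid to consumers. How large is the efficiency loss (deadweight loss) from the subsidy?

Deadweight loss = $141.75

Pre-subsidy: 284 - P = -60 + 7P gives P* = 43, x* = 241.
With the rebate, buyers effectively pay Pb = Ps − 18, where Ps is the price sellers receive.
Demand in terms of Ps becomes xd = 284 − 1(Ps − 18) = 302 - Ps. Setting this equal to supply: 302 - Ps = -60 + 7Ps, so Ps = 45.25.
Buyers pay Pb = 45.25 − 18 = 27.25; x' = -60 + 7·45.25 = 256.75.
The subsidy expands output by 256.75 − 241 = 15.75 past the efficient level; on those units the gap between marginal cost and willingness to pay runs from 0 up to 18.
DWL = ½ × 18 × 15.75 = 141.75.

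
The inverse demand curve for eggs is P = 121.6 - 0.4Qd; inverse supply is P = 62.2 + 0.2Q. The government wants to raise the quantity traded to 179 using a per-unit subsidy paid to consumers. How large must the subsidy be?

Required subsidy s = 48 per unit

At Q = 179, from the demand curve buyers pay Pb = 121.6 − 0.4·179 = 50; from the supply curve sellers need Ps = 62.2 + 0.2·179 = 98.
The subsidy must fill the gap: s = Ps − Pb = 98 − 50 = 48.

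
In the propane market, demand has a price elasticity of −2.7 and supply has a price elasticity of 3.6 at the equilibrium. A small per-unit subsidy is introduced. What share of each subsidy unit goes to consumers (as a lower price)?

Consumer share = 4/7

For a small subsidy around the equilibrium, the benefit split depends on the relative slopes, which at a point are proportional to the elasticities.
Buyer share = εs/(εs + |εd|) = 3.6/(3.6 + 2.7) = 4/7; seller share = |εd|/(εs + |εd|) = 3/7.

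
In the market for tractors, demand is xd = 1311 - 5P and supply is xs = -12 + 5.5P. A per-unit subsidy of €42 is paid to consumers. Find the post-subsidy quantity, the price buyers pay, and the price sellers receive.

Pre-subsidy: 1311 - 5P = -12 + 5.5P gives P* = 126, x* = 681.
With the rebate, buyers effectively pay Pb = Ps − 42, where Ps is the price sellers receive.
Demand in terms of Ps becomes xd = 1311 − 5(Ps − 42) = 1521 - 5Ps. Setting this equal to supply: 1521 - 5Ps = -12 + 5.5Ps, so Ps = 146.
Buyers pay Pb = 146 − 42 = 104; x' = -12 + 5.5·146 = 791.

x' = 791; buyers pay €104; sellers receive €146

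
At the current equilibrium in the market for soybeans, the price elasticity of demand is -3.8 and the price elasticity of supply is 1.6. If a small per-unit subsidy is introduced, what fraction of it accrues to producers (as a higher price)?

For a small subsidy around the equilibrium, the benefit split depends on the relative slopes, which at a point are proportional to the elasticities.
Buyer share = εs/(εs + |εd|) = 1.6/(1.6 + 3.8) = 8/27; seller share = |εd|/(εs + |εd|) = 19/27.
So producers capture 19/27 of the subsidy.

Producer share = 19/27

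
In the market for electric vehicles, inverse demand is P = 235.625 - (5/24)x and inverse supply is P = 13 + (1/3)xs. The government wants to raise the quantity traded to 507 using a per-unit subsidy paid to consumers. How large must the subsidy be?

Required subsidy s = 52 per unit

At x = 507, from the demand curve buyers pay Pb = 235.625 − (5/24)·507 = 130; from the supply curve sellers need Ps = 13 + (1/3)·507 = 182.
The subsidy must fill the gap: s = Ps − Pb = 182 − 130 = 52.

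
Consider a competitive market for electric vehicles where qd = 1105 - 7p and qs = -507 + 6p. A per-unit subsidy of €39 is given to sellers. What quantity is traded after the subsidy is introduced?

q' = 363

Pre-subsidy: 1105 - 7p = -507 + 6p gives p* = 124, q* = 237.
With the subsidy, sellers receive ps = pb + 39 for each unit, where pb is the price buyers pay.
Supply in terms of pb becomes qs = -507 + 6(pb + 39) = -273 + 6pb. Setting this equal to demand: 1105 - 7pb = -273 + 6pb, so pb = 106.
Sellers receive ps = 106 + 39 = 145; q' = 1105 − 7·106 = 363.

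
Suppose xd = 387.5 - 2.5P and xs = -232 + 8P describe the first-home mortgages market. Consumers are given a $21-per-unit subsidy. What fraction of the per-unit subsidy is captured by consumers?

Consumer share = 16/21

Pre-subsidy: 387.5 - 2.5P = -232 + 8P gives P* = 59, x* = 240.
With the rebate, buyers effectively pay Pb = Ps − 21, where Ps is the price sellers receive.
Demand in terms of Ps becomes xd = 387.5 − 2.5(Ps − 21) = 440 - 2.5Ps. Setting this equal to supply: 440 - 2.5Ps = -232 + 8Ps, so Ps = 64.
Buyers pay Pb = 64 − 21 = 43; x' = -232 + 8·64 = 280.
Buyers' price falls by P* − Pb = 59 − 43 = 16; sellers' price rises by Ps − P* = 64 − 59 = 5.
So consumers capture 16/21 = 16/21 of each unit of subsidy.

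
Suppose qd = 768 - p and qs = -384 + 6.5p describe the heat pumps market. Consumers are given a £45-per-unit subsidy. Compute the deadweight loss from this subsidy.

Deadweight loss = £877.5

Pre-subsidy: 768 - p = -384 + 6.5p gives p* = 153.6, q* = 614.4.
With the rebate, buyers effectively pay pb = ps − 45, where ps is the price sellers receive.
Demand in terms of ps becomes qd = 768 − 1(ps − 45) = 813 - ps. Setting this equal to supply: 813 - ps = -384 + 6.5ps, so ps = 159.6.
Buyers pay pb = 159.6 − 45 = 114.6; q' = -384 + 6.5·159.6 = 653.4.
The subsidy expands output by 653.4 − 614.4 = 39 past the efficient level; on those units the gap between marginal cost and willingness to pay runs from 0 up to 45.
DWL = ½ × 45 × 39 = 877.5.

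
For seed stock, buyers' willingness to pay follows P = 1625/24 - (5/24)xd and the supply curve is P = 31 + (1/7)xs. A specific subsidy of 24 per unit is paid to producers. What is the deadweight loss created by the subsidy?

Pre-subsidy: 1625/24 - (5/24)x = 31 + (1/7)x gives x* = 6167/59 and P* = 2710/59.
With the subsidy, sellers receive Ps = Pb + 24 for each unit, where Pb is the price buyers pay.
On the curves, Pb = 1625/24 - (5/24)x and Ps = 31 + (1/7)x; the wedge Ps − Pb = 24 gives 31 + (1/7)x − (1625/24 - (5/24)x) = 24, so x' = 10199/59.
Then Pb = 1625/24 − (5/24)·(10199/59) = 1870/59 and Ps = 31 + (1/7)·(10199/59) = 3286/59.
The subsidy expands output by 10199/59 − 6167/59 = 4032/59 past the efficient level; on those units the gap between marginal cost and willingness to pay runs from 0 up to 24.
DWL = ½ × 24 × 4032/59 = 48384/59.

Deadweight loss = 48384/59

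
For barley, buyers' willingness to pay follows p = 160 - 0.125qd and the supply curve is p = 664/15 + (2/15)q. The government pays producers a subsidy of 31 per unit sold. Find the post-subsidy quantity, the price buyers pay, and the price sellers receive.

Pre-subsidy: 160 - 0.125q = 664/15 + (2/15)q gives q* = 448 and p* = 104.
With the subsidy, sellers receive ps = pb + 31 for each unit, where pb is the price buyers pay.
On the curves, pb = 160 - 0.125q and ps = 664/15 + (2/15)q; the wedge ps − pb = 31 gives 664/15 + (2/15)q − (160 - 0.125q) = 31, so q' = 568.
Then pb = 160 − 0.125·568 = 89 and ps = 664/15 + (2/15)·568 = 120.

q' = 568; buyers pay 89; sellers receive 120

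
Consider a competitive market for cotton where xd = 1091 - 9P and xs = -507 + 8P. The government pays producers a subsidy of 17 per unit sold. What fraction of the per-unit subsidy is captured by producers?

Producer share = 9/17

Pre-subsidy: 1091 - 9P = -507 + 8P gives P* = 94, x* = 245.
With the subsidy, sellers receive Ps = Pb + 17 for each unit, where Pb is the price buyers pay.
Supply in terms of Pb becomes xs = -507 + 8(Pb + 17) = -371 + 8Pb. Setting this equal to demand: 1091 - 9Pb = -371 + 8Pb, so Pb = 86.
Sellers receive Ps = 86 + 17 = 103; x' = 1091 − 9·86 = 317.
Buyers' price falls by P* − Pb = 94 − 86 = 8; sellers' price rises by Ps − P* = 103 − 94 = 9.
So producers capture 9/17 = 9/17 of each unit of subsidy.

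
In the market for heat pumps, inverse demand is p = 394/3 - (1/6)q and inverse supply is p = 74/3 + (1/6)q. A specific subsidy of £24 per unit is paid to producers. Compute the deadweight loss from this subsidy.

Deadweight loss = £864

Pre-subsidy: 394/3 - (1/6)q = 74/3 + (1/6)q gives q* = 320 and p* = 78.
With the subsidy, sellers receive ps = pb + 24 for each unit, where pb is the price buyers pay.
On the curves, pb = 394/3 - (1/6)q and ps = 74/3 + (1/6)q; the wedge ps − pb = 24 gives 74/3 + (1/6)q − (394/3 - (1/6)q) = 24, so q' = 392.
Then pb = 394/3 − (1/6)·392 = 66 and ps = 74/3 + (1/6)·392 = 90.
The subsidy expands output by 392 − 320 = 72 past the efficient level; on those units the gap between marginal cost and willingness to pay runs from 0 up to 24.
DWL = ½ × 24 × 72 = 864.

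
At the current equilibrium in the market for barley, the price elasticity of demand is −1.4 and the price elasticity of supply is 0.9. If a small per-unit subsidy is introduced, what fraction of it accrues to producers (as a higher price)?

For a small subsidy around the equilibrium, the benefit split depends on the relative slopes, which at a point are proportional to the elasticities.
Buyer share = εs/(εs + |εd|) = 0.9/(0.9 + 1.4) = 9/23; seller share = |εd|/(εs + |εd|) = 14/23.
So producers capture 14/23 of the subsidy.

Producer share = 14/23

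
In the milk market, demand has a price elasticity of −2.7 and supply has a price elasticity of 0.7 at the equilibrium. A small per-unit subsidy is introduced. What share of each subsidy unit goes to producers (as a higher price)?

For a small subsidy around the equilibrium, the benefit split depends on the relative slopes, which at a point are proportional to the elasticities.
Buyer share = εs/(εs + |εd|) = 0.7/(0.7 + 2.7) = 7/34; seller share = |εd|/(εs + |εd|) = 27/34.
So producers capture 27/34 of the subsidy.

Producer share = 27/34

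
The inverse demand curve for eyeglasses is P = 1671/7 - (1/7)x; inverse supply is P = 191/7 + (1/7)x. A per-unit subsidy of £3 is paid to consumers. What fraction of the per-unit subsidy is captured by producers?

Producer share = 0.5

Pre-subsidy: 1671/7 - (1/7)x = 191/7 + (1/7)x gives x* = 740 and P* = 133.
With the rebate, buyers effectively pay Pb = Ps − 3, where Ps is the price sellers receive.
On the curves, Pb = 1671/7 - (1/7)x and Ps = 191/7 + (1/7)x; the wedge Ps − Pb = 3 gives 191/7 + (1/7)x − (1671/7 - (1/7)x) = 3, so x' = 750.5.
Then Pb = 1671/7 − (1/7)·750.5 = 131.5 and Ps = 191/7 + (1/7)·750.5 = 134.5.
Buyers' price falls by P* − Pb = 133 − 131.5 = 1.5; sellers' price rises by Ps − P* = 134.5 − 133 = 1.5.
So producers capture 1.5/3 = 0.5 of each unit of subsidy.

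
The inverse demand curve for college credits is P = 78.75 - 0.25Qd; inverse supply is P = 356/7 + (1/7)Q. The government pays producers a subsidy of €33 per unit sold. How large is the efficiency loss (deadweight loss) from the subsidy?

Pre-subsidy: 78.75 - 0.25Q = 356/7 + (1/7)Q gives Q* = 71 and P* = 61.
With the subsidy, sellers receive Ps = Pb + 33 for each unit, where Pb is the price buyers pay.
On the curves, Pb = 78.75 - 0.25Q and Ps = 356/7 + (1/7)Q; the wedge Ps − Pb = 33 gives 356/7 + (1/7)Q − (78.75 - 0.25Q) = 33, so Q' = 155.
Then Pb = 78.75 − 0.25·155 = 40 and Ps = 356/7 + (1/7)·155 = 73.
The subsidy expands output by 155 − 71 = 84 past the efficient level; on those units the gap between marginal cost and willingness to pay runs from 0 up to 33.
DWL = ½ × 33 × 84 = 1386.

Deadweight loss = €1386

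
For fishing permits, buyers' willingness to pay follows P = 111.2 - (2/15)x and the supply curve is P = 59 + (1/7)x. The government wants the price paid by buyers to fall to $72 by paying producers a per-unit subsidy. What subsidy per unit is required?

At a buyer price of 72, quantity demanded is 834 − 7.5·72 = 294.
Sellers supply 294 only when they receive Ps = 59 + (1/7)·294 = 101.
s = Ps − Pb = 101 − 72 = 29.

Required subsidy s = $29 per unit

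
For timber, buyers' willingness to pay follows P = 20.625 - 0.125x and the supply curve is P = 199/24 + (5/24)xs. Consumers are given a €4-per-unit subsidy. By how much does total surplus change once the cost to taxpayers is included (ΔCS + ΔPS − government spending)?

Net change in total surplus = -€24

Pre-subsidy: 20.625 - 0.125x = 199/24 + (5/24)x gives x* = 37 and P* = 16.
With the rebate, buyers effectively pay Pb = Ps − 4, where Ps is the price sellers receive.
On the curves, Pb = 20.625 - 0.125x and Ps = 199/24 + (5/24)x; the wedge Ps − Pb = 4 gives 199/24 + (5/24)x − (20.625 - 0.125x) = 4, so x' = 49.
Then Pb = 20.625 − 0.125·49 = 14.5 and Ps = 199/24 + (5/24)·49 = 18.5.
ΔCS = ½(37 + 49)(16 − 14.5) = 64.5; ΔPS = ½(37 + 49)(18.5 − 16) = 107.5.
Government spending = 4 × 49 = 196.
Net change = 64.5 + 107.5 − 196 = -24. The loss equals the DWL triangle ½·4·12.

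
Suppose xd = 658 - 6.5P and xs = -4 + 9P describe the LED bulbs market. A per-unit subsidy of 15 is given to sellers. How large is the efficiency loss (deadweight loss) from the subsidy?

Pre-subsidy: 658 - 6.5P = -4 + 9P gives P* = 1324/31, x* = 11792/31.
With the subsidy, sellers receive Ps = Pb + 15 for each unit, where Pb is the price buyers pay.
Supply in terms of Pb becomes xs = -4 + 9(Pb + 15) = 131 + 9Pb. Setting this equal to demand: 658 - 6.5Pb = 131 + 9Pb, so Pb = 34.
Sellers receive Ps = 34 + 15 = 49; x' = 658 − 6.5·34 = 437.
The subsidy expands output by 437 − 11792/31 = 1755/31 past the efficient level; on those units the gap between marginal cost and willingness to pay runs from 0 up to 15.
DWL = ½ × 15 × 1755/31 = 26325/62.

Deadweight loss = 26325/62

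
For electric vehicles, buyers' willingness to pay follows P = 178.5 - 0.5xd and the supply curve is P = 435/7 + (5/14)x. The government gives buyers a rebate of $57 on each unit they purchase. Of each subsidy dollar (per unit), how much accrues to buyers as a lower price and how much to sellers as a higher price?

Buyers gain $33.25 per unit; sellers gain $23.75 per unit

Pre-subsidy: 178.5 - 0.5x = 435/7 + (5/14)x gives x* = 135.75 and P* = 110.625.
With the rebate, buyers effectively pay Pb = Ps − 57, where Ps is the price sellers receive.
On the curves, Pb = 178.5 - 0.5x and Ps = 435/7 + (5/14)x; the wedge Ps − Pb = 57 gives 435/7 + (5/14)x − (178.5 - 0.5x) = 57, so x' = 202.25.
Then Pb = 178.5 − 0.5·202.25 = 77.375 and Ps = 435/7 + (5/14)·202.25 = 134.375.
Buyers' price falls by P* − Pb = 110.625 − 77.375 = 33.25; sellers' price rises by Ps − P* = 134.375 − 110.625 = 23.75.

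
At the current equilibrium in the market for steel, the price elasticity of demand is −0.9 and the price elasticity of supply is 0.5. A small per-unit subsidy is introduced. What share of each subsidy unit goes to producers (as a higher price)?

For a small subsidy around the equilibrium, the benefit split depends on the relative slopes, which at a point are proportional to the elasticities.
Buyer share = εs/(εs + |εd|) = 0.5/(0.5 + 0.9) = 5/14; seller share = |εd|/(εs + |εd|) = 9/14.
So producers capture 9/14 of the subsidy.

Producer share = 9/14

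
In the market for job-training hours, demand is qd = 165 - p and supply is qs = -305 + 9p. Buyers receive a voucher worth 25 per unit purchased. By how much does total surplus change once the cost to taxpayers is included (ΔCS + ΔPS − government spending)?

Net change in total surplus = -281.25

Pre-subsidy: 165 - p = -305 + 9p gives p* = 47, q* = 118.
With the rebate, buyers effectively pay pb = ps − 25, where ps is the price sellers receive.
Demand in terms of ps becomes qd = 165 − 1(ps − 25) = 190 - ps. Setting this equal to supply: 190 - ps = -305 + 9ps, so ps = 49.5.
Buyers pay pb = 49.5 − 25 = 24.5; q' = -305 + 9·49.5 = 140.5.
ΔCS = ½(118 + 140.5)(47 − 24.5) = 2908.125; ΔPS = ½(118 + 140.5)(49.5 − 47) = 323.125.
Government spending = 25 × 140.5 = 3512.5.
Net change = 2908.125 + 323.125 − 3512.5 = -281.25. The loss equals the DWL triangle ½·25·22.5.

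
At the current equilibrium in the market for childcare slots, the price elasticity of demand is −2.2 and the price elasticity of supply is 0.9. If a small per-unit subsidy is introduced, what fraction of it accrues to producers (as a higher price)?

Producer share = 22/31

For a small subsidy around the equilibrium, the benefit split depends on the relative slopes, which at a point are proportional to the elasticities.
Buyer share = εs/(εs + |εd|) = 0.9/(0.9 + 2.2) = 9/31; seller share = |εd|/(εs + |εd|) = 22/31.
So producers capture 22/31 of the subsidy.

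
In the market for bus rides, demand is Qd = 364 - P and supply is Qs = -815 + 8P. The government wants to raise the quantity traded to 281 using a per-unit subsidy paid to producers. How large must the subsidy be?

Required subsidy s = 54 per unit

At Q = 281, invert demand for the buyer price: Pb = (364 − 281)/1 = 83; invert supply for the seller price: Ps = (281 − (-815))/8 = 137.
The subsidy must fill the gap: s = Ps − Pb = 137 − 83 = 54.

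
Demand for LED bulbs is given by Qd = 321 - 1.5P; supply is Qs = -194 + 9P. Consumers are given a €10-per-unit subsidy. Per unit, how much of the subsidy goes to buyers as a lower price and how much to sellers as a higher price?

Pre-subsidy: 321 - 1.5P = -194 + 9P gives P* = 1030/21, Q* = 1732/7.
With the rebate, buyers effectively pay Pb = Ps − 10, where Ps is the price sellers receive.
Demand in terms of Ps becomes Qd = 321 − 1.5(Ps − 10) = 336 - 1.5Ps. Setting this equal to supply: 336 - 1.5Ps = -194 + 9Ps, so Ps = 1060/21.
Buyers pay Pb = 1060/21 − 10 = 850/21; Q' = -194 + 9·(1060/21) = 1822/7.
Buyers' price falls by P* − Pb = 1030/21 − 850/21 = 60/7; sellers' price rises by Ps − P* = 1060/21 − 1030/21 = 10/7.

Buyers gain 60/7 per unit; sellers gain 10/7 per unit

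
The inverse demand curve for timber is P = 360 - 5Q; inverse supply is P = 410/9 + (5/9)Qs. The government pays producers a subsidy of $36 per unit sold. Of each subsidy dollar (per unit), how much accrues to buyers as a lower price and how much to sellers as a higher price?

Buyers gain $32.4 per unit; sellers gain $3.6 per unit

Pre-subsidy: 360 - 5Q = 410/9 + (5/9)Q gives Q* = 56.6 and P* = 77.
With the subsidy, sellers receive Ps = Pb + 36 for each unit, where Pb is the price buyers pay.
On the curves, Pb = 360 - 5Q and Ps = 410/9 + (5/9)Q; the wedge Ps − Pb = 36 gives 410/9 + (5/9)Q − (360 - 5Q) = 36, so Q' = 63.08.
Then Pb = 360 − 5·63.08 = 44.6 and Ps = 410/9 + (5/9)·63.08 = 80.6.
Buyers' price falls by P* − Pb = 77 − 44.6 = 32.4; sellers' price rises by Ps − P* = 80.6 − 77 = 3.6.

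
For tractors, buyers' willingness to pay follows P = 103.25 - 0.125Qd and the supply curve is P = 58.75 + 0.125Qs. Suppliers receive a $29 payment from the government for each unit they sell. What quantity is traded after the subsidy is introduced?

Q' = 294

Pre-subsidy: 103.25 - 0.125Q = 58.75 + 0.125Q gives Q* = 178 and P* = 81.
With the subsidy, sellers receive Ps = Pb + 29 for each unit, where Pb is the price buyers pay.
On the curves, Pb = 103.25 - 0.125Q and Ps = 58.75 + 0.125Q; the wedge Ps − Pb = 29 gives 58.75 + 0.125Q − (103.25 - 0.125Q) = 29, so Q' = 294.
Then Pb = 103.25 − 0.125·294 = 66.5 and Ps = 58.75 + 0.125·294 = 95.5.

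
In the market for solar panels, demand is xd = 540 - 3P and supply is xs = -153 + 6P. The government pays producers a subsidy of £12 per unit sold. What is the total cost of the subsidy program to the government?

Pre-subsidy: 540 - 3P = -153 + 6P gives P* = 77, x* = 309.
With the subsidy, sellers receive Ps = Pb + 12 for each unit, where Pb is the price buyers pay.
Supply in terms of Pb becomes xs = -153 + 6(Pb + 12) = -81 + 6Pb. Setting this equal to demand: 540 - 3Pb = -81 + 6Pb, so Pb = 69.
Sellers receive Ps = 69 + 12 = 81; x' = 540 − 3·69 = 333.
Government outlay = subsidy × quantity = 12 × 333 = 3996.

Government cost = £3996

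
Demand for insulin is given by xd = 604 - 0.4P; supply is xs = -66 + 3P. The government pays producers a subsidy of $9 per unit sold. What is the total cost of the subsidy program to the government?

Government cost = 80838/17

Pre-subsidy: 604 - 0.4P = -66 + 3P gives P* = 3350/17, x* = 8928/17.
With the subsidy, sellers receive Ps = Pb + 9 for each unit, where Pb is the price buyers pay.
Supply in terms of Pb becomes xs = -66 + 3(Pb + 9) = -39 + 3Pb. Setting this equal to demand: 604 - 0.4Pb = -39 + 3Pb, so Pb = 3215/17.
Sellers receive Ps = 3215/17 + 9 = 3368/17; x' = 604 − 0.4·(3215/17) = 8982/17.
Government outlay = subsidy × quantity = 9 × 8982/17 = 80838/17.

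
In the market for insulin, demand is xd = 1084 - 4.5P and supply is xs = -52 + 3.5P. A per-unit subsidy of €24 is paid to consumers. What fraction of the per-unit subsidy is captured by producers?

Producer share = 0.5625

Pre-subsidy: 1084 - 4.5P = -52 + 3.5P gives P* = 142, x* = 445.
With the rebate, buyers effectively pay Pb = Ps − 24, where Ps is the price sellers receive.
Demand in terms of Ps becomes xd = 1084 − 4.5(Ps − 24) = 1192 - 4.5Ps. Setting this equal to supply: 1192 - 4.5Ps = -52 + 3.5Ps, so Ps = 155.5.
Buyers pay Pb = 155.5 − 24 = 131.5; x' = -52 + 3.5·155.5 = 492.25.
Buyers' price falls by P* − Pb = 142 − 131.5 = 10.5; sellers' price rises by Ps − P* = 155.5 − 142 = 13.5.
So producers capture 13.5/24 = 0.5625 of each unit of subsidy.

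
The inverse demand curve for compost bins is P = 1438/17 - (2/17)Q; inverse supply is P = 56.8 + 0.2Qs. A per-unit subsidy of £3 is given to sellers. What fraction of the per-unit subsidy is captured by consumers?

Pre-subsidy: 1438/17 - (2/17)Q = 56.8 + 0.2Q gives Q* = 2362/27 and P* = 2006/27.
With the subsidy, sellers receive Ps = Pb + 3 for each unit, where Pb is the price buyers pay.
On the curves, Pb = 1438/17 - (2/17)Q and Ps = 56.8 + 0.2Q; the wedge Ps − Pb = 3 gives 56.8 + 0.2Q − (1438/17 - (2/17)Q) = 3, so Q' = 2617/27.
Then Pb = 1438/17 − (2/17)·(2617/27) = 1976/27 and Ps = 56.8 + 0.2·(2617/27) = 2057/27.
Buyers' price falls by P* − Pb = 2006/27 − 1976/27 = 10/9; sellers' price rises by Ps − P* = 2057/27 − 2006/27 = 17/9.
So consumers capture (10/9)/3 = 10/27 of each unit of subsidy.

Consumer share = 10/27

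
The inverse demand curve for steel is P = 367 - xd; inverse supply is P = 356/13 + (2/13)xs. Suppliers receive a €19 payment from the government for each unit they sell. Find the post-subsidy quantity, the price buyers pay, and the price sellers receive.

Pre-subsidy: 367 - x = 356/13 + (2/13)x gives x* = 883/3 and P* = 218/3.
With the subsidy, sellers receive Ps = Pb + 19 for each unit, where Pb is the price buyers pay.
On the curves, Pb = 367 - x and Ps = 356/13 + (2/13)x; the wedge Ps − Pb = 19 gives 356/13 + (2/13)x − (367 - x) = 19, so x' = 310.8.
Then Pb = 367 − 1·310.8 = 56.2 and Ps = 356/13 + (2/13)·310.8 = 75.2.

x' = 310.8; buyers pay €56.2; sellers receive €75.2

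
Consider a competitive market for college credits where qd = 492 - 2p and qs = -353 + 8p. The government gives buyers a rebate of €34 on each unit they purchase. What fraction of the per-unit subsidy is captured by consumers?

Pre-subsidy: 492 - 2p = -353 + 8p gives p* = 84.5, q* = 323.
With the rebate, buyers effectively pay pb = ps − 34, where ps is the price sellers receive.
Demand in terms of ps becomes qd = 492 − 2(ps − 34) = 560 - 2ps. Setting this equal to supply: 560 - 2ps = -353 + 8ps, so ps = 91.3.
Buyers pay pb = 91.3 − 34 = 57.3; q' = -353 + 8·91.3 = 377.4.
Buyers' price falls by p* − pb = 84.5 − 57.3 = 27.2; sellers' price rises by ps − p* = 91.3 − 84.5 = 6.8.
So consumers capture 27.2/34 = 0.8 of each unit of subsidy.

Consumer share = 0.8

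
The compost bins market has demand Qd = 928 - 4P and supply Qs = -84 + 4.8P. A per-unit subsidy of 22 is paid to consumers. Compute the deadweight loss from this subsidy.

Pre-subsidy: 928 - 4P = -84 + 4.8P gives P* = 115, Q* = 468.
With the rebate, buyers effectively pay Pb = Ps − 22, where Ps is the price sellers receive.
Demand in terms of Ps becomes Qd = 928 − 4(Ps − 22) = 1016 - 4Ps. Setting this equal to supply: 1016 - 4Ps = -84 + 4.8Ps, so Ps = 125.
Buyers pay Pb = 125 − 22 = 103; Q' = -84 + 4.8·125 = 516.
The subsidy expands output by 516 − 468 = 48 past the efficient level; on those units the gap between marginal cost and willingness to pay runs from 0 up to 22.
DWL = ½ × 22 × 48 = 528.

Deadweight loss = 528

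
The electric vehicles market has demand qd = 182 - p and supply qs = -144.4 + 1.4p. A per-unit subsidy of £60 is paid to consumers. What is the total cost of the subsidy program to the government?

Pre-subsidy: 182 - p = -144.4 + 1.4p gives p* = 136, q* = 46.
With the rebate, buyers effectively pay pb = ps − 60, where ps is the price sellers receive.
Demand in terms of ps becomes qd = 182 − 1(ps − 60) = 242 - ps. Setting this equal to supply: 242 - ps = -144.4 + 1.4ps, so ps = 161.
Buyers pay pb = 161 − 60 = 101; q' = -144.4 + 1.4·161 = 81.
Government outlay = subsidy × quantity = 60 × 81 = 4860.

Government cost = £4860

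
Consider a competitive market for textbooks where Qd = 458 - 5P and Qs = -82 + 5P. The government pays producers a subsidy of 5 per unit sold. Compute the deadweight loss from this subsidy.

Pre-subsidy: 458 - 5P = -82 + 5P gives P* = 54, Q* = 188.
With the subsidy, sellers receive Ps = Pb + 5 for each unit, where Pb is the price buyers pay.
Supply in terms of Pb becomes Qs = -82 + 5(Pb + 5) = -57 + 5Pb. Setting this equal to demand: 458 - 5Pb = -57 + 5Pb, so Pb = 51.5.
Sellers receive Ps = 51.5 + 5 = 56.5; Q' = 458 − 5·51.5 = 200.5.
The subsidy expands output by 200.5 − 188 = 12.5 past the efficient level; on those units the gap between marginal cost and willingness to pay runs from 0 up to 5.
DWL = ½ × 5 × 12.5 = 31.25.

Deadweight loss = 31.25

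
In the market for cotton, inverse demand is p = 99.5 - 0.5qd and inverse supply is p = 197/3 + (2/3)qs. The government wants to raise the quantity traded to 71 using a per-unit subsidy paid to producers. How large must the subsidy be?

At q = 71, from the demand curve buyers pay pb = 99.5 − 0.5·71 = 64; from the supply curve sellers need ps = 197/3 + (2/3)·71 = 113.
The subsidy must fill the gap: s = ps − pb = 113 − 64 = 49.

Required subsidy s = 49 per unit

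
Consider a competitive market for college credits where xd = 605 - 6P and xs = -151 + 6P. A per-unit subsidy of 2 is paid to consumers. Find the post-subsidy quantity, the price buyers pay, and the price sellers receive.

x' = 233; buyers pay 62; sellers receive 64

Pre-subsidy: 605 - 6P = -151 + 6P gives P* = 63, x* = 227.
With the rebate, buyers effectively pay Pb = Ps − 2, where Ps is the price sellers receive.
Demand in terms of Ps becomes xd = 605 − 6(Ps − 2) = 617 - 6Ps. Setting this equal to supply: 617 - 6Ps = -151 + 6Ps, so Ps = 64.
Buyers pay Pb = 64 − 2 = 62; x' = -151 + 6·64 = 233.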